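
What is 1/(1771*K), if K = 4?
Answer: 1/7084 ≈ 0.00014116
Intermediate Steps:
1/(1771*K) = 1/(1771*4) = 1/7084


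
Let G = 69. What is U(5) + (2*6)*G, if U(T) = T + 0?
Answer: 833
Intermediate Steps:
U(T) = T
U(5) + (2*6)*G = 5 + (2*6)*69 = 5 + 12*69 = 5 + 828 = 833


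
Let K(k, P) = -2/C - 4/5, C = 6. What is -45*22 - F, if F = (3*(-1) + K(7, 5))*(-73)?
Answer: -19376/15 ≈ -1291.7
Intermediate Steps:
K(k, P) = -17/15 (K(k, P) = -2/6 - 4/5 = -2*1/6 - 4*1/5 = -1/3 - 4/5 = -17/15)
F = 4526/15 (F = (3*(-1) - 17/15)*(-73) = (-3 - 17/15)*(-73) = -62/15*(-73) = 4526/15 ≈ 301.73)
-45*22 - F = -45*22 - 1*4526/15 = -990 - 4526/15 = -19376/15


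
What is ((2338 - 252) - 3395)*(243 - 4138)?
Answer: 5098555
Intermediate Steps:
((2338 - 252) - 3395)*(243 - 4138) = (2086 - 3395)*(-3895) = -1309*(-3895) = 5098555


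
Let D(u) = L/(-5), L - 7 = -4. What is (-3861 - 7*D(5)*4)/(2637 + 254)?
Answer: -19221/14455 ≈ -1.3297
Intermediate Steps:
L = 3 (L = 7 - 4 = 3)
D(u) = -3/5 (D(u) = 3/(-5) = 3*(-1/5) = -3/5)
(-3861 - 7*D(5)*4)/(2637 + 254) = (-3861 - 7*(-3/5)*4)/(2637 + 254) = (-3861 + (21/5)*4)/2891 = (-3861 + 84/5)*(1/2891) = -19221/5*1/2891 = -19221/14455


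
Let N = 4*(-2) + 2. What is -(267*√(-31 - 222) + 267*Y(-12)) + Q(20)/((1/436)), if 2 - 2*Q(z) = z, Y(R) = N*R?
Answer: -23148 - 267*I*√253 ≈ -23148.0 - 4246.9*I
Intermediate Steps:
N = -6 (N = -8 + 2 = -6)
Y(R) = -6*R
Q(z) = 1 - z/2
-(267*√(-31 - 222) + 267*Y(-12)) + Q(20)/((1/436)) = -(19224 + 267*√(-31 - 222)) + (1 - ½*20)/((1/436)) = -(19224 + 267*I*√253) + (1 - 10)/((1*(1/436))) = -(19224 + 267*I*√253) - 9/1/436 = -(19224 + 267*I*√253) - 9*436 = -267*(72 + I*√253) - 3924 = (-19224 - 267*I*√253) - 3924 = -23148 - 267*I*√253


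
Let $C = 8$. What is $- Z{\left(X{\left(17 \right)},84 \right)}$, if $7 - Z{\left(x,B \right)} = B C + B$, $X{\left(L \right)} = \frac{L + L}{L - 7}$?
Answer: $749$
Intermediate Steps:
$X{\left(L \right)} = \frac{2 L}{-7 + L}$
$Z{\left(x,B \right)} = 7 - 9 B$ ($Z{\left(x,B \right)} = 7 - \left(B 8 + B\right) = 7 - \left(8 B + B\right) = 7 - 9 B$)
$- Z{\left(X{\left(17 \right)},84 \right)} = - (7 - 756) = \left(-1\right) \left(-749\right) = 749$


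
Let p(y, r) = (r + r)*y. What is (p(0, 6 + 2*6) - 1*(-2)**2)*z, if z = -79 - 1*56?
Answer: 540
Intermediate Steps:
p(y, r) = 2*r*y (p(y, r) = (2*r)*y = 2*r*y)
z = -135 (z = -79 - 56 = -135)
(p(0, 6 + 2*6) - 1*(-2)**2)*z = (2*(6 + 2*6)*0 - 1*(-2)**2)*(-135) = (2*(6 + 12)*0 - 1*4)*(-135) = (2*18*0 - 4)*(-135) = (0 - 4)*(-135) = -4*(-135) = 540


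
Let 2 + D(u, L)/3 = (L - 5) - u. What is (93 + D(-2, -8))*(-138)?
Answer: -7452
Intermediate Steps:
D(u, L) = -21 - 3*u + 3*L (D(u, L) = -6 + 3*((L - 5) - u) = -6 + 3*((-5 + L) - u) = -6 + 3*(-5 + L - u) = -6 + (-15 - 3*u + 3*L) = -21 - 3*u + 3*L)
(93 + D(-2, -8))*(-138) = (93 + (-21 - 3*(-2) + 3*(-8)))*(-138) = (93 + (-21 + 6 - 24))*(-138) = (93 - 39)*(-138) = 54*(-138) = -7452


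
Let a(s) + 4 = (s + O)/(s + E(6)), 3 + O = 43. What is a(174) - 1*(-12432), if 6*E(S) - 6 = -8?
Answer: 6475630/521 ≈ 12429.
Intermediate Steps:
O = 40 (O = -3 + 43 = 40)
E(S) = -1/3 (E(S) = 1 + (1/6)*(-8) = 1 - 4/3 = -1/3)
a(s) = -4 + (40 + s)/(-1/3 + s) (a(s) = -4 + (s + 40)/(s - 1/3) = -4 + (40 + s)/(-1/3 + s))
a(174) - 1*(-12432) = (124 - 9*174)/(-1 + 3*174) - 1*(-12432) = (124 - 1566)/(-1 + 522) + 12432 = -1442/521 + 12432 = 6475630/521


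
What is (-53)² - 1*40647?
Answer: -37838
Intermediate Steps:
(-53)² - 1*40647 = 2809 - 40647 = -37838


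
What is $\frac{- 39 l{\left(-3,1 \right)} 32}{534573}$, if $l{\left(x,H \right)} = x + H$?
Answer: $\frac{64}{13707} \approx 0.0046691$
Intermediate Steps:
$l{\left(x,H \right)} = H + x$
$\frac{- 39 l{\left(-3,1 \right)} 32}{534573} = \frac{- 39 \left(1 - 3\right) 32}{534573} = \left(-39\right) \left(-2\right) 32 \cdot \frac{1}{534573} = 78 \cdot 32 \cdot \frac{1}{534573} = 2496 \cdot \frac{1}{534573} = \frac{64}{13707}$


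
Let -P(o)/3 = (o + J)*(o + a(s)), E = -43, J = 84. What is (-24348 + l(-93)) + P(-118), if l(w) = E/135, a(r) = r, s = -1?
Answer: -4925653/135 ≈ -36486.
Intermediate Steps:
l(w) = -43/135
P(o) = -3*(-1 + o)*(84 + o) (P(o) = -3*(o + 84)*(o - 1) = -3*(84 + o)*(-1 + o) = -3*(-1 + o)*(84 + o))
(-24348 + l(-93)) + P(-118) = (-24348 - 43/135) + (252 - 249*(-118) - 3*(-118)²) = -3287023/135 + (252 + 29382 - 3*13924) = -3287023/135 + (252 + 29382 - 41772) = -3287023/135 - 12138 = -4925653/135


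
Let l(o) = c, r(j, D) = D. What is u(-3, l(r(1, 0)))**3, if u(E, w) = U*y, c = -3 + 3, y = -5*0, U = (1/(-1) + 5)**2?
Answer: 0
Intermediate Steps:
U = 16 (U = (1*(-1) + 5)**2 = (-1 + 5)**2 = 4**2 = 16)
y = 0
c = 0
l(o) = 0
u(E, w) = 0 (u(E, w) = 16*0 = 0)
u(-3, l(r(1, 0)))**3 = 0**3 = 0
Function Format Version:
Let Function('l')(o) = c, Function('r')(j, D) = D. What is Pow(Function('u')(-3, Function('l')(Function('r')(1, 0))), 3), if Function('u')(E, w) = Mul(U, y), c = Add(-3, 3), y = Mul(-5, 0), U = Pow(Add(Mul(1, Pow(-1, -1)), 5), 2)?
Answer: 0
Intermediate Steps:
U = 16 (U = Pow(Add(Mul(1, -1), 5), 2) = Pow(Add(-1, 5), 2) = Pow(4, 2) = 16)
y = 0
c = 0
Function('l')(o) = 0
Function('u')(E, w) = 0 (Function('u')(E, w) = Mul(16, 0) = 0)
Pow(Function('u')(-3, Function('l')(Function('r')(1, 0))), 3) = Pow(0, 3) = 0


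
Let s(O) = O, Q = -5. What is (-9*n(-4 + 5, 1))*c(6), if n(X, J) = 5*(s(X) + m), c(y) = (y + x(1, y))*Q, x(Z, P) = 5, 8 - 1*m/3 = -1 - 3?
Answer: 91575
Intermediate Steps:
m = 36 (m = 24 - 3*(-1 - 3) = 24 - 3*(-4) = 24 + 12 = 36)
c(y) = -25 - 5*y (c(y) = (y + 5)*(-5) = (5 + y)*(-5) = -25 - 5*y)
n(X, J) = 180 + 5*X (n(X, J) = 5*(X + 36) = 5*(36 + X) = 180 + 5*X)
(-9*n(-4 + 5, 1))*c(6) = (-9*(180 + 5*(-4 + 5)))*(-25 - 5*6) = (-9*(180 + 5*1))*(-25 - 30) = -9*(180 + 5)*(-55) = -9*185*(-55) = -1665*(-55) = 91575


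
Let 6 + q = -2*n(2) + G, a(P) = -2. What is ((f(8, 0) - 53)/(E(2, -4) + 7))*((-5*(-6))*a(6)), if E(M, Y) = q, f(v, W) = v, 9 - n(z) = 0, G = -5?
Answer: -1350/11 ≈ -122.73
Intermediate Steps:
n(z) = 9 (n(z) = 9 - 1*0 = 9 + 0 = 9)
q = -29 (q = -6 + (-2*9 - 5) = -6 + (-18 - 5) = -6 - 23 = -29)
E(M, Y) = -29
((f(8, 0) - 53)/(E(2, -4) + 7))*((-5*(-6))*a(6)) = ((8 - 53)/(-29 + 7))*(-5*(-6)*(-2)) = (-45/(-22))*(30*(-2)) = -45*(-1/22)*(-60) = (45/22)*(-60) = -1350/11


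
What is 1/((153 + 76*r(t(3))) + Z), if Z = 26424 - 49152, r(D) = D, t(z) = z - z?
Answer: -1/22575 ≈ -4.4297e-5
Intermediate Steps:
t(z) = 0
Z = -22728
1/((153 + 76*r(t(3))) + Z) = 1/((153 + 76*0) - 22728) = 1/((153 + 0) - 22728) = 1/(153 - 22728) = 1/(-22575) = -1/22575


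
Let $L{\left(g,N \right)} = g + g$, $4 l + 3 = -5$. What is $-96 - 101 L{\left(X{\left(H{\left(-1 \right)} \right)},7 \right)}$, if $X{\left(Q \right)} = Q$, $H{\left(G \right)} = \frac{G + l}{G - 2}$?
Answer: $-298$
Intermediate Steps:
$l = -2$ ($l = - \frac{3}{4} + \frac{1}{4} \left(-5\right) = - \frac{3}{4} - \frac{5}{4} = -2$)
$H{\left(G \right)} = 1$ ($H{\left(G \right)} = \frac{G - 2}{G - 2} = \frac{-2 + G}{-2 + G} = 1$)
$L{\left(g,N \right)} = 2 g$
$-96 - 101 L{\left(X{\left(H{\left(-1 \right)} \right)},7 \right)} = -96 - 101 \cdot 2 \cdot 1 = -96 - 202 = -298$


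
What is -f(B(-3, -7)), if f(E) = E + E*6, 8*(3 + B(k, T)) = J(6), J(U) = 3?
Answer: 147/8 ≈ 18.375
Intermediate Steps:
B(k, T) = -21/8 (B(k, T) = -3 + (1/8)*3 = -3 + 3/8 = -21/8)
f(E) = 7*E (f(E) = E + 6*E = 7*E)
-f(B(-3, -7)) = -7*(-21)/8 = -1*(-147/8) = 147/8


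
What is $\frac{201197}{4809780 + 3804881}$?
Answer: $\frac{201197}{8614661} \approx 0.023355$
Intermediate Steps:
$\frac{201197}{4809780 + 3804881} = \frac{201197}{8614661}$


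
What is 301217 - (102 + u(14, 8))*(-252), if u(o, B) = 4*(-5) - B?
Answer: 319865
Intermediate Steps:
u(o, B) = -20 - B
301217 - (102 + u(14, 8))*(-252) = 301217 - (102 + (-20 - 1*8))*(-252) = 301217 - (102 + (-20 - 8))*(-252) = 301217 - (102 - 28)*(-252) = 301217 - 74*(-252) = 301217 - 1*(-18648) = 301217 + 18648 = 319865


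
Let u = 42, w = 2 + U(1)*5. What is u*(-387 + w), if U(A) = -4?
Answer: -17010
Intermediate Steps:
w = -18 (w = 2 - 4*5 = 2 - 20 = -18)
u*(-387 + w) = 42*(-387 - 18) = 42*(-405) = -17010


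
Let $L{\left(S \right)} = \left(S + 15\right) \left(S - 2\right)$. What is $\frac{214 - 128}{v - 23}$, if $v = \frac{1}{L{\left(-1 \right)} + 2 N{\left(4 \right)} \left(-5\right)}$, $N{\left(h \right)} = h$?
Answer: $- \frac{7052}{1887} \approx -3.7371$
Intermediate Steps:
$L{\left(S \right)} = \left(-2 + S\right) \left(15 + S\right)$ ($L{\left(S \right)} = \left(15 + S\right) \left(-2 + S\right) = \left(-2 + S\right) \left(15 + S\right)$)
$v = - \frac{1}{82}$ ($v = \frac{1}{\left(-30 + \left(-1\right)^{2} + 13 \left(-1\right)\right) + 2 \cdot 4 \left(-5\right)} = \frac{1}{\left(-30 + 1 - 13\right) + 8 \left(-5\right)} = \frac{1}{-42 - 40} = \frac{1}{-82} = - \frac{1}{82} \approx -0.012195$)
$\frac{214 - 128}{v - 23} = \frac{214 - 128}{- \frac{1}{82} - 23} = \frac{86}{- \frac{1887}{82}} = 86 \left(- \frac{82}{1887}\right) = - \frac{7052}{1887}$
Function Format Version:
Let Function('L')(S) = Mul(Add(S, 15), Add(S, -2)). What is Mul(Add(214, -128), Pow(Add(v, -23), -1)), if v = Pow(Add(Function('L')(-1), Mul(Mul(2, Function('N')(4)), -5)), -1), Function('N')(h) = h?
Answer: Rational(-7052, 1887) ≈ -3.7371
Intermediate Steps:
Function('L')(S) = Mul(Add(-2, S), Add(15, S)) (Function('L')(S) = Mul(Add(15, S), Add(-2, S)) = Mul(Add(-2, S), Add(15, S)))
v = Rational(-1, 82) (v = Pow(Add(Add(-30, Pow(-1, 2), Mul(13, -1)), Mul(Mul(2, 4), -5)), -1) = Pow(Add(Add(-30, 1, -13), Mul(8, -5)), -1) = Pow(Add(-42, -40), -1) = Pow(-82, -1) = Rational(-1, 82) ≈ -0.012195)
Mul(Add(214, -128), Pow(Add(v, -23), -1)) = Mul(Add(214, -128), Pow(Add(Rational(-1, 82), -23), -1)) = Mul(86, Pow(Rational(-1887, 82), -1)) = Mul(86, Rational(-82, 1887)) = Rational(-7052, 1887)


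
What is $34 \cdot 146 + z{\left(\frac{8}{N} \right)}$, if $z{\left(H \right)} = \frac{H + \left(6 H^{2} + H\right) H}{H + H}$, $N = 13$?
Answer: $\frac{1678489}{338} \approx 4965.9$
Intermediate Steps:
$z{\left(H \right)} = \frac{H + H \left(H + 6 H^{2}\right)}{2 H}$ ($z{\left(H \right)} = \frac{H + \left(H + 6 H^{2}\right) H}{2 H} = \left(H + H \left(H + 6 H^{2}\right)\right) \frac{1}{2 H} = \frac{H + H \left(H + 6 H^{2}\right)}{2 H}$)
$34 \cdot 146 + z{\left(\frac{8}{N} \right)} = 34 \cdot 146 + \left(\frac{1}{2} + \frac{8 \cdot \frac{1}{13}}{2} + 3 \left(\frac{8}{13}\right)^{2}\right) = 4964 + \left(\frac{1}{2} + \frac{8 \cdot \frac{1}{13}}{2} + 3 \left(8 \cdot \frac{1}{13}\right)^{2}\right) = 4964 + \left(\frac{1}{2} + \frac{1}{2} \cdot \frac{8}{13} + 3 \left(\frac{8}{13}\right)^{2}\right) = 4964 + \left(\frac{1}{2} + \frac{4}{13} + 3 \cdot \frac{64}{169}\right) = 4964 + \left(\frac{1}{2} + \frac{4}{13} + \frac{192}{169}\right) = 4964 + \frac{657}{338} = \frac{1678489}{338}$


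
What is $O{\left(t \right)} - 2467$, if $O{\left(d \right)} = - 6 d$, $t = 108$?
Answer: $-3115$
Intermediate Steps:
$O{\left(t \right)} - 2467 = \left(-6\right) 108 - 2467 = -648 - 2467 = -3115$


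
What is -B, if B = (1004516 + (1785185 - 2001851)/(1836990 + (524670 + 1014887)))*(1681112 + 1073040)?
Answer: -9341519725320821072/3376547 ≈ -2.7666e+12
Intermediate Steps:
B = 9341519725320821072/3376547 (B = (1004516 - 216666/(1836990 + 1539557))*2754152 = (1004516 - 216666/3376547)*2754152 = (3391795269586/3376547)*2754152 = 9341519725320821072/3376547 ≈ 2.7666e+12)
-B = -1*9341519725320821072/3376547 = -9341519725320821072/3376547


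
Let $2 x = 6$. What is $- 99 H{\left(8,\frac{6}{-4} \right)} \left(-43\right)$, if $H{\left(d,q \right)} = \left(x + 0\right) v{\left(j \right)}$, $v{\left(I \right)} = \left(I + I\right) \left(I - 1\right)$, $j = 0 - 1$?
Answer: $51084$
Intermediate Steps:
$x = 3$ ($x = \frac{1}{2} \cdot 6 = 3$)
$j = -1$
$v{\left(I \right)} = 2 I \left(-1 + I\right)$
$H{\left(d,q \right)} = 12$ ($H{\left(d,q \right)} = \left(3 + 0\right) 2 \left(-1\right) \left(-1 - 1\right) = 3 \cdot 2 \left(-1\right) \left(-2\right) = 3 \cdot 4 = 12$)
$- 99 H{\left(8,\frac{6}{-4} \right)} \left(-43\right) = \left(-99\right) 12 \left(-43\right) = \left(-1188\right) \left(-43\right) = 51084$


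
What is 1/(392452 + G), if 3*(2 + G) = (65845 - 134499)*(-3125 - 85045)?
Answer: 1/2018133510 ≈ 4.9551e-10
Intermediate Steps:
G = 2017741058 (G = -2 + ((65845 - 134499)*(-3125 - 85045))/3 = -2 + (-68654*(-88170))/3 = -2 + (1/3)*6053223180 = -2 + 2017741060 = 2017741058)
1/(392452 + G) = 1/(392452 + 2017741058) = 1/2018133510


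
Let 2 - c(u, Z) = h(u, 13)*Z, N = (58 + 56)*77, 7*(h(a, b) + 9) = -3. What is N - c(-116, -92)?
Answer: 67504/7 ≈ 9643.4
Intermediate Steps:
h(a, b) = -66/7 (h(a, b) = -9 + (⅐)*(-3) = -9 - 3/7 = -66/7)
N = 8778 (N = 114*77 = 8778)
c(u, Z) = 2 + 66*Z/7 (c(u, Z) = 2 - (-66)*Z/7 = 2 + 66*Z/7)
N - c(-116, -92) = 8778 - (2 + (66/7)*(-92)) = 8778 - (2 - 6072/7) = 8778 - 1*(-6058/7) = 8778 + 6058/7 = 67504/7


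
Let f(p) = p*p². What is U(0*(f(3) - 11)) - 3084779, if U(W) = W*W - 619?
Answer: -3085398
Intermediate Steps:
f(p) = p³
U(W) = -619 + W² (U(W) = W² - 619 = -619 + W²)
U(0*(f(3) - 11)) - 3084779 = (-619 + (0*(3³ - 11))²) - 3084779 = (-619 + (0*(27 - 11))²) - 3084779 = (-619 + (0*16)²) - 3084779 = (-619 + 0²) - 3084779 = (-619 + 0) - 3084779 = -619 - 3084779 = -3085398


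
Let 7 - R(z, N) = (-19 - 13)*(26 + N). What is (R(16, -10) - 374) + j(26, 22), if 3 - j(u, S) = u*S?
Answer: -424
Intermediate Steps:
j(u, S) = 3 - S*u (j(u, S) = 3 - u*S = 3 - S*u)
R(z, N) = 839 + 32*N (R(z, N) = 7 - (-19 - 13)*(26 + N) = 7 - (-32)*(26 + N) = 7 - (-832 - 32*N) = 7 + (832 + 32*N) = 839 + 32*N)
(R(16, -10) - 374) + j(26, 22) = ((839 + 32*(-10)) - 374) + (3 - 1*22*26) = ((839 - 320) - 374) + (3 - 572) = (519 - 374) - 569 = 145 - 569 = -424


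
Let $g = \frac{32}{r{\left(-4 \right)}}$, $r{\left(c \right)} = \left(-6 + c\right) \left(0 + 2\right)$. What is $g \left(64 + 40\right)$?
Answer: $- \frac{832}{5} \approx -166.4$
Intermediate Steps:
$r{\left(c \right)} = -12 + 2 c$ ($r{\left(c \right)} = \left(-6 + c\right) 2 = -12 + 2 c$)
$g = - \frac{8}{5}$ ($g = \frac{32}{-12 + 2 \left(-4\right)} = \frac{32}{-12 - 8} = \frac{32}{-20} = 32 \left(- \frac{1}{20}\right) = - \frac{8}{5} \approx -1.6$)
$g \left(64 + 40\right) = - \frac{8 \left(64 + 40\right)}{5} = \left(- \frac{8}{5}\right) 104 = - \frac{832}{5}$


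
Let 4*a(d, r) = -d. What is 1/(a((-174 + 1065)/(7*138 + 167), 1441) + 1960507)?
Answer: 412/807728803 ≈ 5.1007e-7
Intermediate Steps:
a(d, r) = -d/4 (a(d, r) = (-d)/4 = -d/4)
1/(a((-174 + 1065)/(7*138 + 167), 1441) + 1960507) = 1/(-(-174 + 1065)/(4*(7*138 + 167)) + 1960507) = 1/(-891/(4*(966 + 167)) + 1960507) = 1/(-891/(4*1133) + 1960507) = 1/(-¼*81/103 + 1960507) = 1/(-81/412 + 1960507) = 1/(807728803/412) = 412/807728803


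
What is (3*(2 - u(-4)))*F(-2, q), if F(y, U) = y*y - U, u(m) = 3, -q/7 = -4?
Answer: 72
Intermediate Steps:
q = 28 (q = -7*(-4) = 28)
F(y, U) = y² - U
(3*(2 - u(-4)))*F(-2, q) = (3*(2 - 1*3))*((-2)² - 1*28) = (3*(2 - 3))*(4 - 28) = (3*(-1))*(-24) = -3*(-24) = 72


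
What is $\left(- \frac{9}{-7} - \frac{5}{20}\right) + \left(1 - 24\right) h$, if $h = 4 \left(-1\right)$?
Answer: $\frac{2605}{28} \approx 93.036$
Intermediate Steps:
$h = -4$
$\left(- \frac{9}{-7} - \frac{5}{20}\right) + \left(1 - 24\right) h = \left(- \frac{9}{-7} - \frac{5}{20}\right) + \left(1 - 24\right) \left(-4\right) = \left(\left(-9\right) \left(- \frac{1}{7}\right) - \frac{1}{4}\right) - -92 = \left(\frac{9}{7} - \frac{1}{4}\right) + 92 = \frac{29}{28} + 92 = \frac{2605}{28}$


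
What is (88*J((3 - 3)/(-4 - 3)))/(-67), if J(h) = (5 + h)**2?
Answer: -2200/67 ≈ -32.836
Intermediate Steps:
(88*J((3 - 3)/(-4 - 3)))/(-67) = (88*(5 + (3 - 3)/(-4 - 3))**2)/(-67) = (88*(5 + 0/(-7))**2)*(-1/67) = (88*(5 + 0*(-1/7))**2)*(-1/67) = (88*(5 + 0)**2)*(-1/67) = (88*5**2)*(-1/67) = (88*25)*(-1/67) = 2200*(-1/67) = -2200/67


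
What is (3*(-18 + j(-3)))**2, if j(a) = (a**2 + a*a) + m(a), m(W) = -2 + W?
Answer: 225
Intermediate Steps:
j(a) = -2 + a + 2*a**2 (j(a) = (a**2 + a*a) + (-2 + a) = (a**2 + a**2) + (-2 + a) = 2*a**2 + (-2 + a) = -2 + a + 2*a**2)
(3*(-18 + j(-3)))**2 = (3*(-18 + (-2 - 3 + 2*(-3)**2)))**2 = (3*(-18 + (-2 - 3 + 2*9)))**2 = (3*(-18 + (-2 - 3 + 18)))**2 = (3*(-18 + 13))**2 = (3*(-5))**2 = (-15)**2 = 225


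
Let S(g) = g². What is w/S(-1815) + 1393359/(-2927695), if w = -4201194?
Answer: -1125990181307/642965737425 ≈ -1.7512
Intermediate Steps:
w/S(-1815) + 1393359/(-2927695) = -4201194/((-1815)²) + 1393359/(-2927695) = -4201194/3294225 + 1393359*(-1/2927695) = -4201194*1/3294225 - 1393359/2927695 = -1400398/1098075 - 1393359/2927695 = -1125990181307/642965737425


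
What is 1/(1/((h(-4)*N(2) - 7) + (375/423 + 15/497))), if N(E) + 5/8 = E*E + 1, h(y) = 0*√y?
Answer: -426299/70077 ≈ -6.0833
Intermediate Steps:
h(y) = 0
N(E) = 3/8 + E² (N(E) = -5/8 + (E*E + 1) = -5/8 + (E² + 1) = -5/8 + (1 + E²) = 3/8 + E²)
1/(1/((h(-4)*N(2) - 7) + (375/423 + 15/497))) = 1/(1/((0*(3/8 + 2²) - 7) + (375/423 + 15/497))) = 1/(1/((0*(3/8 + 4) - 7) + (375*(1/423) + 15*(1/497)))) = 1/(1/((0*(35/8) - 7) + (125/141 + 15/497))) = 1/(1/((0 - 7) + 64240/70077)) = 1/(1/(-7 + 64240/70077)) = 1/(1/(-426299/70077)) = 1/(-70077/426299) = -426299/70077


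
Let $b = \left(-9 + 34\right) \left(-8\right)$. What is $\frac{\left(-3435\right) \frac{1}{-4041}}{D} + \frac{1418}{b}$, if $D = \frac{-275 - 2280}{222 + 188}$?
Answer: $- \frac{497405753}{68831700} \approx -7.2264$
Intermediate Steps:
$b = -200$ ($b = 25 \left(-8\right) = -200$)
$D = - \frac{511}{82}$ ($D = - \frac{2555}{410} = \left(-2555\right) \frac{1}{410} = - \frac{511}{82} \approx -6.2317$)
$\frac{\left(-3435\right) \frac{1}{-4041}}{D} + \frac{1418}{b} = \frac{\left(-3435\right) \frac{1}{-4041}}{- \frac{511}{82}} + \frac{1418}{-200} = \left(-3435\right) \left(- \frac{1}{4041}\right) \left(- \frac{82}{511}\right) + 1418 \left(- \frac{1}{200}\right) = \frac{1145}{1347} \left(- \frac{82}{511}\right) - \frac{709}{100} = - \frac{93890}{688317} - \frac{709}{100} = - \frac{497405753}{68831700}$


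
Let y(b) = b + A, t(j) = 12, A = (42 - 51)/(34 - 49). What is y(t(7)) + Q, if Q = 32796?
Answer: 164043/5 ≈ 32809.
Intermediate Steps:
A = 3/5 (A = -9/(-15) = -9*(-1/15) = 3/5 ≈ 0.60000)
y(b) = 3/5 + b (y(b) = b + 3/5 = 3/5 + b)
y(t(7)) + Q = (3/5 + 12) + 32796 = 63/5 + 32796 = 164043/5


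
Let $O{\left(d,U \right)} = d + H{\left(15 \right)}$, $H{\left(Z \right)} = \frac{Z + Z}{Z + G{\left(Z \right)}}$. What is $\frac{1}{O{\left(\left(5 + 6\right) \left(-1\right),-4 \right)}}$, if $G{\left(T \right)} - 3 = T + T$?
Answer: $- \frac{8}{83} \approx -0.096385$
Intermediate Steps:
$G{\left(T \right)} = 3 + 2 T$ ($G{\left(T \right)} = 3 + \left(T + T\right) = 3 + 2 T$)
$H{\left(Z \right)} = \frac{2 Z}{3 + 3 Z}$ ($H{\left(Z \right)} = \frac{Z + Z}{Z + \left(3 + 2 Z\right)} = \frac{2 Z}{3 + 3 Z}$)
$O{\left(d,U \right)} = \frac{5}{8} + d$ ($O{\left(d,U \right)} = d + \frac{2}{3} \cdot 15 \frac{1}{1 + 15} = d + \frac{2}{3} \cdot 15 \cdot \frac{1}{16} = d + \frac{5}{8} = \frac{5}{8} + d$)
$\frac{1}{O{\left(\left(5 + 6\right) \left(-1\right),-4 \right)}} = \frac{1}{\frac{5}{8} + \left(5 + 6\right) \left(-1\right)} = \frac{1}{\frac{5}{8} + 11 \left(-1\right)} = \frac{1}{\frac{5}{8} - 11} = \frac{1}{- \frac{83}{8}} = - \frac{8}{83}$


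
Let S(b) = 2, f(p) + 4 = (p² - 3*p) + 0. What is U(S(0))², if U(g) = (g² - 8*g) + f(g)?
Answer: 324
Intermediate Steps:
f(p) = -4 + p² - 3*p (f(p) = -4 + ((p² - 3*p) + 0) = -4 + (p² - 3*p) = -4 + p² - 3*p)
U(g) = -4 - 11*g + 2*g² (U(g) = (g² - 8*g) + (-4 + g² - 3*g) = -4 - 11*g + 2*g²)
U(S(0))² = (-4 - 11*2 + 2*2²)² = (-4 - 22 + 2*4)² = (-4 - 22 + 8)² = (-18)² = 324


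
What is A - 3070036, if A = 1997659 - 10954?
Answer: -1083331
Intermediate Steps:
A = 1986705
A - 3070036 = 1986705 - 3070036 = -1083331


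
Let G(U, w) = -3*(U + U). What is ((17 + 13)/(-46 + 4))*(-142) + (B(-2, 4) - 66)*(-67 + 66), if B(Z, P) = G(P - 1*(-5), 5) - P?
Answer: 1578/7 ≈ 225.43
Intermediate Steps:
G(U, w) = -6*U
B(Z, P) = -30 - 7*P (B(Z, P) = -6*(P - 1*(-5)) - P = -6*(P + 5) - P = -6*(5 + P) - P = (-30 - 6*P) - P = -30 - 7*P)
((17 + 13)/(-46 + 4))*(-142) + (B(-2, 4) - 66)*(-67 + 66) = ((17 + 13)/(-46 + 4))*(-142) + ((-30 - 7*4) - 66)*(-67 + 66) = (30/(-42))*(-142) + ((-30 - 28) - 66)*(-1) = (30*(-1/42))*(-142) + (-58 - 66)*(-1) = -5/7*(-142) - 124*(-1) = 710/7 + 124 = 1578/7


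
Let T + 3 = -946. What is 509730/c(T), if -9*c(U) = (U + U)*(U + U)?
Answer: -176445/138554 ≈ -1.2735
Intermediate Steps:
T = -949 (T = -3 - 946 = -949)
c(U) = -4*U²/9 (c(U) = -(U + U)*(U + U)/9 = -2*U*2*U/9 = -4*U²/9)
509730/c(T) = 509730/((-4/9*(-949)²)) = 509730/((-4/9*900601)) = 509730/(-3602404/9) = 509730*(-9/3602404) = -176445/138554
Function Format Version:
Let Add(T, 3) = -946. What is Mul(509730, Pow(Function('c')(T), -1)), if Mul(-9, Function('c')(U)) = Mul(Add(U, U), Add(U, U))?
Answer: Rational(-176445, 138554) ≈ -1.2735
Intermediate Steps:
T = -949 (T = Add(-3, -946) = -949)
Function('c')(U) = Mul(Rational(-4, 9), Pow(U, 2)) (Function('c')(U) = Mul(Rational(-1, 9), Mul(Add(U, U), Add(U, U))) = Mul(Rational(-1, 9), Mul(Mul(2, U), Mul(2, U))) = Mul(Rational(-1, 9), Mul(4, Pow(U, 2))) = Mul(Rational(-4, 9), Pow(U, 2)))
Mul(509730, Pow(Function('c')(T), -1)) = Mul(509730, Pow(Mul(Rational(-4, 9), Pow(-949, 2)), -1)) = Mul(509730, Pow(Mul(Rational(-4, 9), 900601), -1)) = Mul(509730, Pow(Rational(-3602404, 9), -1)) = Mul(509730, Rational(-9, 3602404)) = Rational(-176445, 138554)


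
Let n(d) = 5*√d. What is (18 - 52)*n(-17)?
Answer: -170*I*√17 ≈ -700.93*I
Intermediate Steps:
(18 - 52)*n(-17) = (18 - 52)*(5*√(-17)) = -170*I*√17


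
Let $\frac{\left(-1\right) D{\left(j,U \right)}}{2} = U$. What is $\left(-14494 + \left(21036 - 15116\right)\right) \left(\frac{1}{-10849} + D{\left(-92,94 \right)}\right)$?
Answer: $\frac{17487641862}{10849} \approx 1.6119 \cdot 10^{6}$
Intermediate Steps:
$D{\left(j,U \right)} = - 2 U$
$\left(-14494 + \left(21036 - 15116\right)\right) \left(\frac{1}{-10849} + D{\left(-92,94 \right)}\right) = \left(-14494 + \left(21036 - 15116\right)\right) \left(\frac{1}{-10849} - 188\right) = \left(-14494 + \left(21036 - 15116\right)\right) \left(- \frac{1}{10849} - 188\right) = \left(-14494 + 5920\right) \left(- \frac{2039613}{10849}\right) = \left(-8574\right) \left(- \frac{2039613}{10849}\right) = \frac{17487641862}{10849}$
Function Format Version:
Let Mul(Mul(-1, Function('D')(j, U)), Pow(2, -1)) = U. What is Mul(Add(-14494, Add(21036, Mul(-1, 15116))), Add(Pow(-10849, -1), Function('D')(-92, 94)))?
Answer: Rational(17487641862, 10849) ≈ 1.6119e+6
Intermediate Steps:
Function('D')(j, U) = Mul(-2, U)
Mul(Add(-14494, Add(21036, Mul(-1, 15116))), Add(Pow(-10849, -1), Function('D')(-92, 94))) = Mul(Add(-14494, Add(21036, Mul(-1, 15116))), Add(Pow(-10849, -1), Mul(-2, 94))) = Mul(Add(-14494, Add(21036, -15116)), Add(Rational(-1, 10849), -188)) = Mul(Add(-14494, 5920), Rational(-2039613, 10849)) = Mul(-8574, Rational(-2039613, 10849)) = Rational(17487641862, 10849)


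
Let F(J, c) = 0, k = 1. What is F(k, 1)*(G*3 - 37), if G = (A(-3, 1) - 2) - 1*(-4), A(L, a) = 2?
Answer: 0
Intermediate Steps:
G = 4 (G = (2 - 2) - 1*(-4) = 0 + 4 = 4)
F(k, 1)*(G*3 - 37) = 0*(4*3 - 37) = 0*(12 - 37) = 0*(-25) = 0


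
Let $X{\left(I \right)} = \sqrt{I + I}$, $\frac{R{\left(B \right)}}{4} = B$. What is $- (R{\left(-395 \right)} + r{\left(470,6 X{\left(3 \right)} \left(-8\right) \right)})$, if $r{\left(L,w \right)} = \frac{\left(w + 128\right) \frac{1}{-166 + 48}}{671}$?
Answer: $\frac{62550684}{39589} - \frac{24 \sqrt{6}}{39589} \approx 1580.0$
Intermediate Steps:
$R{\left(B \right)} = 4 B$
$X{\left(I \right)} = \sqrt{2} \sqrt{I}$ ($X{\left(I \right)} = \sqrt{2 I} = \sqrt{2} \sqrt{I}$)
$r{\left(L,w \right)} = - \frac{64}{39589} - \frac{w}{79178}$ ($r{\left(L,w \right)} = \frac{128 + w}{-118} \cdot \frac{1}{671} = \left(128 + w\right) \left(- \frac{1}{118}\right) \frac{1}{671} = \left(- \frac{64}{59} - \frac{w}{118}\right) \frac{1}{671} = - \frac{64}{39589} - \frac{w}{79178}$)
$- (R{\left(-395 \right)} + r{\left(470,6 X{\left(3 \right)} \left(-8\right) \right)}) = - (4 \left(-395\right) - \left(\frac{64}{39589} + \frac{6 \sqrt{2} \sqrt{3} \left(-8\right)}{79178}\right)) = - (-1580 - \left(\frac{64}{39589} + \frac{6 \sqrt{6} \left(-8\right)}{79178}\right)) = - (-1580 - \left(\frac{64}{39589} + \frac{\left(-48\right) \sqrt{6}}{79178}\right)) = - (-1580 - \left(\frac{64}{39589} - \frac{24 \sqrt{6}}{39589}\right)) = - (- \frac{62550684}{39589} + \frac{24 \sqrt{6}}{39589}) = \frac{62550684}{39589} - \frac{24 \sqrt{6}}{39589}$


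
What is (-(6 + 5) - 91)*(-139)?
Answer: 14178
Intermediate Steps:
(-(6 + 5) - 91)*(-139) = (-1*11 - 91)*(-139) = (-11 - 91)*(-139) = -102*(-139) = 14178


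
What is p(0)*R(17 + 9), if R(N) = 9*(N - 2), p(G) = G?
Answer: 0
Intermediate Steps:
R(N) = -18 + 9*N (R(N) = 9*(-2 + N) = -18 + 9*N)
p(0)*R(17 + 9) = 0*(-18 + 9*(17 + 9)) = 0*(-18 + 9*26) = 0*(-18 + 234) = 0*216 = 0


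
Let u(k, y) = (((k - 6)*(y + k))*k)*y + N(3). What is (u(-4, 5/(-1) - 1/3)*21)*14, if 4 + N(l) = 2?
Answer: 1754396/3 ≈ 5.8480e+5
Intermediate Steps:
N(l) = -2 (N(l) = -4 + 2 = -2)
u(k, y) = -2 + k*y*(-6 + k)*(k + y) (u(k, y) = (((k - 6)*(y + k))*k)*y - 2 = (((-6 + k)*(k + y))*k)*y - 2 = (k*(-6 + k)*(k + y))*y - 2 = k*y*(-6 + k)*(k + y) - 2 = -2 + k*y*(-6 + k)*(k + y))
(u(-4, 5/(-1) - 1/3)*21)*14 = ((-2 + (5/(-1) - 1/3)*(-4)³ + (-4)²*(5/(-1) - 1/3)² - 6*(-4)*(5/(-1) - 1/3)² - 6*(5/(-1) - 1/3)*(-4)²)*21)*14 = ((-2 + (5*(-1) - 1*⅓)*(-64) + 16*(5*(-1) - 1*⅓)² - 6*(-4)*(5*(-1) - 1*⅓)² - 6*(5*(-1) - 1*⅓)*16)*21)*14 = ((-2 + (-5 - ⅓)*(-64) + 16*(-5 - ⅓)² - 6*(-4)*(-5 - ⅓)² - 6*(-5 - ⅓)*16)*21)*14 = ((-2 - 16/3*(-64) + 16*(-16/3)² - 6*(-4)*(-16/3)² - 6*(-16/3)*16)*21)*14 = ((-2 + 1024/3 + 16*(256/9) - 6*(-4)*256/9 + 512)*21)*14 = ((-2 + 1024/3 + 4096/9 + 2048/3 + 512)*21)*14 = ((17902/9)*21)*14 = (125314/3)*14 = 1754396/3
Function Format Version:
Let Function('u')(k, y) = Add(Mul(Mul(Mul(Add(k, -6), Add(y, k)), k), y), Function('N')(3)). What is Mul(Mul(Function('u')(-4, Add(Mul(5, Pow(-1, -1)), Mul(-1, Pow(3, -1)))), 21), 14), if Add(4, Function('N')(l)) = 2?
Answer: Rational(1754396, 3) ≈ 5.8480e+5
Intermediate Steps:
Function('N')(l) = -2 (Function('N')(l) = Add(-4, 2) = -2)
Function('u')(k, y) = Add(-2, Mul(k, y, Add(-6, k), Add(k, y))) (Function('u')(k, y) = Add(Mul(Mul(Mul(Add(k, -6), Add(y, k)), k), y), -2) = Add(Mul(Mul(Mul(Add(-6, k), Add(k, y)), k), y), -2) = Add(Mul(Mul(k, Add(-6, k), Add(k, y)), y), -2) = Add(Mul(k, y, Add(-6, k), Add(k, y)), -2) = Add(-2, Mul(k, y, Add(-6, k), Add(k, y))))
Mul(Mul(Function('u')(-4, Add(Mul(5, Pow(-1, -1)), Mul(-1, Pow(3, -1)))), 21), 14) = Mul(Mul(Add(-2, Mul(Add(Mul(5, Pow(-1, -1)), Mul(-1, Pow(3, -1))), Pow(-4, 3)), Mul(Pow(-4, 2), Pow(Add(Mul(5, Pow(-1, -1)), Mul(-1, Pow(3, -1))), 2)), Mul(-6, -4, Pow(Add(Mul(5, Pow(-1, -1)), Mul(-1, Pow(3, -1))), 2)), Mul(-6, Add(Mul(5, Pow(-1, -1)), Mul(-1, Pow(3, -1))), Pow(-4, 2))), 21), 14) = Mul(Mul(Add(-2, Mul(Add(Mul(5, -1), Mul(-1, Rational(1, 3))), -64), Mul(16, Pow(Add(Mul(5, -1), Mul(-1, Rational(1, 3))), 2)), Mul(-6, -4, Pow(Add(Mul(5, -1), Mul(-1, Rational(1, 3))), 2)), Mul(-6, Add(Mul(5, -1), Mul(-1, Rational(1, 3))), 16)), 21), 14) = Mul(Mul(Add(-2, Mul(Add(-5, Rational(-1, 3)), -64), Mul(16, Pow(Add(-5, Rational(-1, 3)), 2)), Mul(-6, -4, Pow(Add(-5, Rational(-1, 3)), 2)), Mul(-6, Add(-5, Rational(-1, 3)), 16)), 21), 14) = Mul(Mul(Add(-2, Mul(Rational(-16, 3), -64), Mul(16, Pow(Rational(-16, 3), 2)), Mul(-6, -4, Pow(Rational(-16, 3), 2)), Mul(-6, Rational(-16, 3), 16)), 21), 14) = Mul(Mul(Add(-2, Rational(1024, 3), Mul(16, Rational(256, 9)), Mul(-6, -4, Rational(256, 9)), 512), 21), 14) = Mul(Mul(Add(-2, Rational(1024, 3), Rational(4096, 9), Rational(2048, 3), 512), 21), 14) = Mul(Mul(Rational(17902, 9), 21), 14) = Mul(Rational(125314, 3), 14) = Rational(1754396, 3)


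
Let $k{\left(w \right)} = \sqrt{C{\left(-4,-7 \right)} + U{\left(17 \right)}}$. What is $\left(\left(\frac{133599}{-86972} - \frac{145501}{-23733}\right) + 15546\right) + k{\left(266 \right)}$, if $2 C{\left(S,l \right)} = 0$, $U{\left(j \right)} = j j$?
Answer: $\frac{32133172893893}{2064106476} \approx 15568.0$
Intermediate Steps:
$U{\left(j \right)} = j^{2}$
$C{\left(S,l \right)} = 0$ ($C{\left(S,l \right)} = \frac{1}{2} \cdot 0 = 0$)
$k{\left(w \right)} = 17$ ($k{\left(w \right)} = \sqrt{0 + 17^{2}} = \sqrt{0 + 289} = \sqrt{289} = 17$)
$\left(\left(\frac{133599}{-86972} - \frac{145501}{-23733}\right) + 15546\right) + k{\left(266 \right)} = \left(\left(\frac{133599}{-86972} - \frac{145501}{-23733}\right) + 15546\right) + 17 = \left(\left(133599 \left(- \frac{1}{86972}\right) - - \frac{145501}{23733}\right) + 15546\right) + 17 = \left(\left(- \frac{133599}{86972} + \frac{145501}{23733}\right) + 15546\right) + 17 = \left(\frac{9483807905}{2064106476} + 15546\right) + 17 = \frac{32098083083801}{2064106476} + 17 = \frac{32133172893893}{2064106476}$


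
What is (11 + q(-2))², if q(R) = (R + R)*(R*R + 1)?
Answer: 81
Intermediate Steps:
q(R) = 2*R*(1 + R²) (q(R) = (2*R)*(R² + 1) = (2*R)*(1 + R²) = 2*R*(1 + R²))
(11 + q(-2))² = (11 + 2*(-2)*(1 + (-2)²))² = (11 + 2*(-2)*(1 + 4))² = (11 + 2*(-2)*5)² = (11 - 20)² = (-9)² = 81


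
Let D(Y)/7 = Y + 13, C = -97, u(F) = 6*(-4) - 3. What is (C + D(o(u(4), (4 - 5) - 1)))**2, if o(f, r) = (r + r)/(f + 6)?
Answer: 196/9 ≈ 21.778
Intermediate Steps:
u(F) = -27 (u(F) = -24 - 3 = -27)
o(f, r) = 2*r/(6 + f) (o(f, r) = (2*r)/(6 + f) = 2*r/(6 + f))
D(Y) = 91 + 7*Y (D(Y) = 7*(Y + 13) = 7*(13 + Y) = 91 + 7*Y)
(C + D(o(u(4), (4 - 5) - 1)))**2 = (-97 + (91 + 7*(2*((4 - 5) - 1)/(6 - 27))))**2 = (-97 + (91 + 7*(2*(-1 - 1)/(-21))))**2 = (-97 + (91 + 7*(2*(-2)*(-1/21))))**2 = (-97 + (91 + 7*(4/21)))**2 = (-97 + (91 + 4/3))**2 = (-97 + 277/3)**2 = (-14/3)**2 = 196/9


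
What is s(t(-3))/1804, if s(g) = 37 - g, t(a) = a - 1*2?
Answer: 21/902 ≈ 0.023282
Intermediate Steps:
t(a) = -2 + a (t(a) = a - 2 = -2 + a)
s(t(-3))/1804 = (37 - (-2 - 3))/1804 = (37 - 1*(-5))*(1/1804) = (37 + 5)*(1/1804) = 42*(1/1804) = 21/902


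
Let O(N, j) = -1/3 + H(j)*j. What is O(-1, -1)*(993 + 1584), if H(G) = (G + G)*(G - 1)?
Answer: -11167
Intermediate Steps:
H(G) = 2*G*(-1 + G) (H(G) = (2*G)*(-1 + G) = 2*G*(-1 + G))
O(N, j) = -⅓ + 2*j²*(-1 + j) (O(N, j) = -1/3 + (2*j*(-1 + j))*j = -1*⅓ + 2*j²*(-1 + j) = -⅓ + 2*j²*(-1 + j))
O(-1, -1)*(993 + 1584) = (-⅓ + 2*(-1)²*(-1 - 1))*(993 + 1584) = (-⅓ + 2*1*(-2))*2577 = (-⅓ - 4)*2577 = -13/3*2577 = -11167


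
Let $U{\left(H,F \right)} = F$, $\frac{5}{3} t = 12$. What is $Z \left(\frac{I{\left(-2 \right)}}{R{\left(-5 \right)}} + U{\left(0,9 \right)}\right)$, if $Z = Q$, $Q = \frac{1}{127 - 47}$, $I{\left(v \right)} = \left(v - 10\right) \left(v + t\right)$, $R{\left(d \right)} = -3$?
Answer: $\frac{149}{400} \approx 0.3725$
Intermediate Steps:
$t = \frac{36}{5}$ ($t = \frac{3}{5} \cdot 12 = \frac{36}{5} \approx 7.2$)
$I{\left(v \right)} = \left(-10 + v\right) \left(\frac{36}{5} + v\right)$ ($I{\left(v \right)} = \left(v - 10\right) \left(v + \frac{36}{5}\right) = \left(-10 + v\right) \left(\frac{36}{5} + v\right)$)
$Q = \frac{1}{80} \approx 0.0125$
$Z = \frac{1}{80} \approx 0.0125$
$Z \left(\frac{I{\left(-2 \right)}}{R{\left(-5 \right)}} + U{\left(0,9 \right)}\right) = \frac{\frac{-72 + \left(-2\right)^{2} - - \frac{28}{5}}{-3} + 9}{80} = \frac{\left(-72 + 4 + \frac{28}{5}\right) \left(- \frac{1}{3}\right) + 9}{80} = \frac{\left(- \frac{312}{5}\right) \left(- \frac{1}{3}\right) + 9}{80} = \frac{\frac{104}{5} + 9}{80} = \frac{1}{80} \cdot \frac{149}{5} = \frac{149}{400}$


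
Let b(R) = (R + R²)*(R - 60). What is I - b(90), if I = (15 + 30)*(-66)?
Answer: -248670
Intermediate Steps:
b(R) = (-60 + R)*(R + R²) (b(R) = (R + R²)*(-60 + R) = (-60 + R)*(R + R²))
I = -2970 (I = 45*(-66) = -2970)
I - b(90) = -2970 - 90*(-60 + 90² - 59*90) = -2970 - 90*(-60 + 8100 - 5310) = -2970 - 90*2730 = -2970 - 1*245700 = -2970 - 245700 = -248670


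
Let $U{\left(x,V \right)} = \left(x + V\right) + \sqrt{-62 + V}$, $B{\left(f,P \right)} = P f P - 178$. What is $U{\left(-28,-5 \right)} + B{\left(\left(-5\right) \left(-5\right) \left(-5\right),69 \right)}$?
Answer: $-595336 + i \sqrt{67} \approx -5.9534 \cdot 10^{5} + 8.1853 i$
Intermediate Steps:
$B{\left(f,P \right)} = -178 + f P^{2}$ ($B{\left(f,P \right)} = f P^{2} - 178 = -178 + f P^{2}$)
$U{\left(x,V \right)} = V + x + \sqrt{-62 + V}$ ($U{\left(x,V \right)} = \left(V + x\right) + \sqrt{-62 + V} = V + x + \sqrt{-62 + V}$)
$U{\left(-28,-5 \right)} + B{\left(\left(-5\right) \left(-5\right) \left(-5\right),69 \right)} = \left(-5 - 28 + \sqrt{-62 - 5}\right) + \left(-178 + \left(-5\right) \left(-5\right) \left(-5\right) 69^{2}\right) = \left(-5 - 28 + \sqrt{-67}\right) + \left(-178 + 25 \left(-5\right) 4761\right) = \left(-5 - 28 + i \sqrt{67}\right) - 595303 = \left(-33 + i \sqrt{67}\right) - 595303 = -595336 + i \sqrt{67}$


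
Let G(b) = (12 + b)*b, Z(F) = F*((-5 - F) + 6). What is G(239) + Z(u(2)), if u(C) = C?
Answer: 59987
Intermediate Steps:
Z(F) = F*(1 - F)
G(b) = b*(12 + b)
G(239) + Z(u(2)) = 239*(12 + 239) + 2*(1 - 1*2) = 239*251 + 2*(1 - 2) = 59989 + 2*(-1) = 59989 - 2 = 59987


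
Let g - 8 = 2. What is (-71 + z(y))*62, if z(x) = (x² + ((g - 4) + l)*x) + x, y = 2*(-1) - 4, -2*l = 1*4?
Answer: -4030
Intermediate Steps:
l = -2 (l = -4/2 = -½*4 = -2)
y = -6 (y = -2 - 4 = -6)
g = 10 (g = 8 + 2 = 10)
z(x) = x² + 5*x (z(x) = (x² + ((10 - 4) - 2)*x) + x = (x² + (6 - 2)*x) + x = (x² + 4*x) + x = x² + 5*x)
(-71 + z(y))*62 = (-71 - 6*(5 - 6))*62 = (-71 - 6*(-1))*62 = (-71 + 6)*62 = -65*62 = -4030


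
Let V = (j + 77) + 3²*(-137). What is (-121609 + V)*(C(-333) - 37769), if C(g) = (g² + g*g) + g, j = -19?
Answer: -22552473984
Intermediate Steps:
C(g) = g + 2*g² (C(g) = (g² + g²) + g = 2*g² + g = g + 2*g²)
V = -1175 (V = (-19 + 77) + 3²*(-137) = 58 + 9*(-137) = 58 - 1233 = -1175)
(-121609 + V)*(C(-333) - 37769) = (-121609 - 1175)*(-333*(1 + 2*(-333)) - 37769) = -122784*(-333*(1 - 666) - 37769) = -122784*(-333*(-665) - 37769) = -122784*(221445 - 37769) = -122784*183676 = -22552473984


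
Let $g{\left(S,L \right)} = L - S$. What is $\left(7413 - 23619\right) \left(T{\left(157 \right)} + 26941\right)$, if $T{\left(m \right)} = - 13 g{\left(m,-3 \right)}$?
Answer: $-470314326$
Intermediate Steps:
$T{\left(m \right)} = 39 + 13 m$ ($T{\left(m \right)} = - 13 \left(-3 - m\right) = 39 + 13 m$)
$\left(7413 - 23619\right) \left(T{\left(157 \right)} + 26941\right) = \left(7413 - 23619\right) \left(\left(39 + 13 \cdot 157\right) + 26941\right) = - 16206 \left(\left(39 + 2041\right) + 26941\right) = - 16206 \left(2080 + 26941\right) = \left(-16206\right) 29021 = -470314326$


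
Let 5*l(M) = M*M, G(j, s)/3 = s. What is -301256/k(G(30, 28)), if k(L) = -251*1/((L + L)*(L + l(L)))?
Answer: 378367895808/1255 ≈ 3.0149e+8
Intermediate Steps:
G(j, s) = 3*s
l(M) = M²/5 (l(M) = (M*M)/5 = M²/5)
k(L) = -251/(2*L*(L + L²/5)) (k(L) = -251*1/((L + L)*(L + L²/5)) = -251*1/(2*L*(L + L²/5)) = -251/(2*L*(L + L²/5)))
-301256/k(G(30, 28)) = -301256/((-1255/(2*(3*28)²*(5 + 3*28)))) = -301256/((-1255/2/(84²*(5 + 84)))) = -301256/((-1255/2*1/7056/89)) = -301256/((-1255/2*1/7056*1/89)) = -301256/(-1255/1255968) = -301256*(-1255968/1255) = 378367895808/1255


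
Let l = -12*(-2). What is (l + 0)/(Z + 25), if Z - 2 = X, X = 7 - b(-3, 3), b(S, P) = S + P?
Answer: 12/17 ≈ 0.70588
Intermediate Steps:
b(S, P) = P + S
l = 24
X = 7 (X = 7 - (3 - 3) = 7 - 1*0 = 7 + 0 = 7)
Z = 9 (Z = 2 + 7 = 9)
(l + 0)/(Z + 25) = (24 + 0)/(9 + 25) = 24/34 = (1/34)*24 = 12/17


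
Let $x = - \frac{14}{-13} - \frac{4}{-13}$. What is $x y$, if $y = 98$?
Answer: $\frac{1764}{13} \approx 135.69$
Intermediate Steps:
$x = \frac{18}{13}$ ($x = \left(-14\right) \left(- \frac{1}{13}\right) - - \frac{4}{13} = \frac{14}{13} + \frac{4}{13} = \frac{18}{13} \approx 1.3846$)
$x y = \frac{18}{13} \cdot 98 = \frac{1764}{13}$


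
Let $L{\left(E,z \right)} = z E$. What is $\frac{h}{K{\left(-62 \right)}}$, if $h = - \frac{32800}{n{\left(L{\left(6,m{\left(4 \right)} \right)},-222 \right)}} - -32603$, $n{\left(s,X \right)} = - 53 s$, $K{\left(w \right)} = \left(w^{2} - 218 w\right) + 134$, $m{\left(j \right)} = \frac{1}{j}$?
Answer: $\frac{5249477}{2781546} \approx 1.8873$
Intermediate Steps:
$L{\left(E,z \right)} = E z$
$K{\left(w \right)} = 134 + w^{2} - 218 w$
$h = \frac{5249477}{159}$ ($h = - \frac{32800}{\left(-53\right) \frac{6}{4}} - -32603 = - \frac{32800}{\left(-53\right) 6 \cdot \frac{1}{4}} + 32603 = - \frac{32800}{\left(-53\right) \frac{3}{2}} + 32603 = - \frac{32800}{- \frac{159}{2}} + 32603 = \left(-32800\right) \left(- \frac{2}{159}\right) + 32603 = \frac{65600}{159} + 32603 = \frac{5249477}{159} \approx 33016.0$)
$\frac{h}{K{\left(-62 \right)}} = \frac{5249477}{159 \left(134 + \left(-62\right)^{2} - -13516\right)} = \frac{5249477}{159 \left(134 + 3844 + 13516\right)} = \frac{5249477}{159 \cdot 17494} = \frac{5249477}{159} \cdot \frac{1}{17494} = \frac{5249477}{2781546}$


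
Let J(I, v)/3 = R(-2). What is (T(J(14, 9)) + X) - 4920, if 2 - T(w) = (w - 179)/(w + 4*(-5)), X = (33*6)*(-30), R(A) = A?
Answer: -282493/26 ≈ -10865.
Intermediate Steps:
J(I, v) = -6 (J(I, v) = 3*(-2) = -6)
X = -5940 (X = 198*(-30) = -5940)
T(w) = 2 - (-179 + w)/(-20 + w) (T(w) = 2 - (w - 179)/(w + 4*(-5)) = 2 - (-179 + w)/(w - 20) = 2 - (-179 + w)/(-20 + w))
(T(J(14, 9)) + X) - 4920 = ((139 - 6)/(-20 - 6) - 5940) - 4920 = (133/(-26) - 5940) - 4920 = (-1/26*133 - 5940) - 4920 = (-133/26 - 5940) - 4920 = -154573/26 - 4920 = -282493/26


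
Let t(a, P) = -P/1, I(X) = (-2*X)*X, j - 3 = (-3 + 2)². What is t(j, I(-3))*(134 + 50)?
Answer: 3312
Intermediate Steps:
j = 4 (j = 3 + (-3 + 2)² = 3 + (-1)² = 3 + 1 = 4)
I(X) = -2*X²
t(a, P) = -P (t(a, P) = -P*1 = -P)
t(j, I(-3))*(134 + 50) = (-(-2)*(-3)²)*(134 + 50) = -(-2)*9*184 = -1*(-18)*184 = 18*184 = 3312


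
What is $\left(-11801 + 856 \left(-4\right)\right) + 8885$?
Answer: $-6340$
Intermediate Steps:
$\left(-11801 + 856 \left(-4\right)\right) + 8885 = \left(-11801 - 3424\right) + 8885 = -15225 + 8885 = -6340$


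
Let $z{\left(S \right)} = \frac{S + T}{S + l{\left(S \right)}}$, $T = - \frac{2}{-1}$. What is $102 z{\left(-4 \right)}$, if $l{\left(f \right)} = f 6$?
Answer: $\frac{51}{7} \approx 7.2857$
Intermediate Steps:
$l{\left(f \right)} = 6 f$
$T = 2$ ($T = \left(-2\right) \left(-1\right) = 2$)
$z{\left(S \right)} = \frac{2 + S}{7 S}$ ($z{\left(S \right)} = \frac{S + 2}{S + 6 S} = \frac{2 + S}{7 S}$)
$102 z{\left(-4 \right)} = 102 \frac{2 - 4}{7 \left(-4\right)} = 102 \cdot \frac{1}{7} \left(- \frac{1}{4}\right) \left(-2\right) = 102 \cdot \frac{1}{14} = \frac{51}{7}$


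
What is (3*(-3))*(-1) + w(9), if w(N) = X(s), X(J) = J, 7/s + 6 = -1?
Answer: 8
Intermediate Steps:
s = -1 (s = 7/(-6 - 1) = 7/(-7) = 7*(-1/7) = -1)
w(N) = -1
(3*(-3))*(-1) + w(9) = (3*(-3))*(-1) - 1 = -9*(-1) - 1 = 9 - 1 = 8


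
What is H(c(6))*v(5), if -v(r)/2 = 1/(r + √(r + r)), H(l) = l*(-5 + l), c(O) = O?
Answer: -4 + 4*√10/5 ≈ -1.4702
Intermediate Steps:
v(r) = -2/(r + √2*√r) (v(r) = -2/(r + √(r + r)) = -2/(r + √(2*r)) = -2/(r + √2*√r))
H(c(6))*v(5) = (6*(-5 + 6))*(-2/(5 + √2*√5)) = (6*1)*(-2/(5 + √10)) = 6*(-2/(5 + √10)) = -12/(5 + √10)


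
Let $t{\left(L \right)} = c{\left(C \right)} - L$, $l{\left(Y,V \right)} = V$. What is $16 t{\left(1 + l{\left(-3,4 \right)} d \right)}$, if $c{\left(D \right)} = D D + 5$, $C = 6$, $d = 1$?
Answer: $576$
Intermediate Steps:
$c{\left(D \right)} = 5 + D^{2}$ ($c{\left(D \right)} = D^{2} + 5 = 5 + D^{2}$)
$t{\left(L \right)} = 41 - L$ ($t{\left(L \right)} = \left(5 + 6^{2}\right) - L = \left(5 + 36\right) - L = 41 - L$)
$16 t{\left(1 + l{\left(-3,4 \right)} d \right)} = 16 \left(41 - \left(1 + 4 \cdot 1\right)\right) = 16 \left(41 - \left(1 + 4\right)\right) = 16 \left(41 - 5\right) = 16 \cdot 36 = 576$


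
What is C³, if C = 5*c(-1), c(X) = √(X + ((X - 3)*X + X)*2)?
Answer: 625*√5 ≈ 1397.5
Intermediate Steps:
c(X) = √(3*X + 2*X*(-3 + X)) (c(X) = √(X + ((-3 + X)*X + X)*2) = √(X + (X*(-3 + X) + X)*2) = √(X + (X + X*(-3 + X))*2) = √(X + (2*X + 2*X*(-3 + X))) = √(3*X + 2*X*(-3 + X)))
C = 5*√5 (C = 5*√(-(-3 + 2*(-1))) = 5*√(-(-3 - 2)) = 5*√(-1*(-5)) = 5*√5 ≈ 11.180)
C³ = (5*√5)³ = 625*√5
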